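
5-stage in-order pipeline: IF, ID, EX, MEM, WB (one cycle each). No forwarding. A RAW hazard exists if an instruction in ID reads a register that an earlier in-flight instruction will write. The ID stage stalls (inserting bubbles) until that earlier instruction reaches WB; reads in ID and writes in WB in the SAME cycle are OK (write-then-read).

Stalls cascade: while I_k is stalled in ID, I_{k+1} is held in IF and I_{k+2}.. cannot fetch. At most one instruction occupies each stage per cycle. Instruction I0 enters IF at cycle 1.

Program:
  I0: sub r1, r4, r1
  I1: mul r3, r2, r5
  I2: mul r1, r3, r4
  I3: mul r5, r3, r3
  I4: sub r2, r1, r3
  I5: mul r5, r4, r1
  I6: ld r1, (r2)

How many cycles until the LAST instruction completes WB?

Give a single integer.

Answer: 15

Derivation:
I0 sub r1 <- r4,r1: IF@1 ID@2 stall=0 (-) EX@3 MEM@4 WB@5
I1 mul r3 <- r2,r5: IF@2 ID@3 stall=0 (-) EX@4 MEM@5 WB@6
I2 mul r1 <- r3,r4: IF@3 ID@4 stall=2 (RAW on I1.r3 (WB@6)) EX@7 MEM@8 WB@9
I3 mul r5 <- r3,r3: IF@4 ID@7 stall=0 (-) EX@8 MEM@9 WB@10
I4 sub r2 <- r1,r3: IF@7 ID@8 stall=1 (RAW on I2.r1 (WB@9)) EX@10 MEM@11 WB@12
I5 mul r5 <- r4,r1: IF@8 ID@10 stall=0 (-) EX@11 MEM@12 WB@13
I6 ld r1 <- r2: IF@10 ID@11 stall=1 (RAW on I4.r2 (WB@12)) EX@13 MEM@14 WB@15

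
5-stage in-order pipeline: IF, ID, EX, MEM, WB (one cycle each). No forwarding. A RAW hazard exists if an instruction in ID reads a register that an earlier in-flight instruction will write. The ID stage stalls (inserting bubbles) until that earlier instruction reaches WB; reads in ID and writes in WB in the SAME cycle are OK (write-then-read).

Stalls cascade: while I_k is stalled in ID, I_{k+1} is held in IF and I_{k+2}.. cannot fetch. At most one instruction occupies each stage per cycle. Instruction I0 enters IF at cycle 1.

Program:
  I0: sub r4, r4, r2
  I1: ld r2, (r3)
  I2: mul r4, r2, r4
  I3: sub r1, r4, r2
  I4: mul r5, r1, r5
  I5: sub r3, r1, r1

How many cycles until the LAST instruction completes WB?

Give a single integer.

I0 sub r4 <- r4,r2: IF@1 ID@2 stall=0 (-) EX@3 MEM@4 WB@5
I1 ld r2 <- r3: IF@2 ID@3 stall=0 (-) EX@4 MEM@5 WB@6
I2 mul r4 <- r2,r4: IF@3 ID@4 stall=2 (RAW on I1.r2 (WB@6)) EX@7 MEM@8 WB@9
I3 sub r1 <- r4,r2: IF@4 ID@7 stall=2 (RAW on I2.r4 (WB@9)) EX@10 MEM@11 WB@12
I4 mul r5 <- r1,r5: IF@7 ID@10 stall=2 (RAW on I3.r1 (WB@12)) EX@13 MEM@14 WB@15
I5 sub r3 <- r1,r1: IF@10 ID@13 stall=0 (-) EX@14 MEM@15 WB@16

Answer: 16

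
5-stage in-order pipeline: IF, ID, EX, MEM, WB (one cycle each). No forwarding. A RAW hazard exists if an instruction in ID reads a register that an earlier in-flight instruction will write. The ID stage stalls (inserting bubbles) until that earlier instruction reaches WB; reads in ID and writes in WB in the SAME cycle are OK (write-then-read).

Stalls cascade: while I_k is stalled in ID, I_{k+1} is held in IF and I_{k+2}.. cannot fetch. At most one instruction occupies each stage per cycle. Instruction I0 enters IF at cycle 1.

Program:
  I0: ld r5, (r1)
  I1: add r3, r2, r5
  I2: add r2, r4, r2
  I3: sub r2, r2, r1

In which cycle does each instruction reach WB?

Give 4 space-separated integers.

I0 ld r5 <- r1: IF@1 ID@2 stall=0 (-) EX@3 MEM@4 WB@5
I1 add r3 <- r2,r5: IF@2 ID@3 stall=2 (RAW on I0.r5 (WB@5)) EX@6 MEM@7 WB@8
I2 add r2 <- r4,r2: IF@3 ID@6 stall=0 (-) EX@7 MEM@8 WB@9
I3 sub r2 <- r2,r1: IF@6 ID@7 stall=2 (RAW on I2.r2 (WB@9)) EX@10 MEM@11 WB@12

Answer: 5 8 9 12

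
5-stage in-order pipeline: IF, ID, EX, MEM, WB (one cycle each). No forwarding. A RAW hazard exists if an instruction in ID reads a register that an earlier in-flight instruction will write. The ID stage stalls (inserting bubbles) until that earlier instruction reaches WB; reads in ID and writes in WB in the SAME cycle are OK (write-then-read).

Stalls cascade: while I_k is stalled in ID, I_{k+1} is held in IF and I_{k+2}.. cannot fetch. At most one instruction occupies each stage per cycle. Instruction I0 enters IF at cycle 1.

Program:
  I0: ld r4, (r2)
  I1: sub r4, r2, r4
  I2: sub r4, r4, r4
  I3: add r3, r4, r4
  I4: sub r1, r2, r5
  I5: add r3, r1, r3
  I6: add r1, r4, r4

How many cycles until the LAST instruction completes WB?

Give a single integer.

I0 ld r4 <- r2: IF@1 ID@2 stall=0 (-) EX@3 MEM@4 WB@5
I1 sub r4 <- r2,r4: IF@2 ID@3 stall=2 (RAW on I0.r4 (WB@5)) EX@6 MEM@7 WB@8
I2 sub r4 <- r4,r4: IF@3 ID@6 stall=2 (RAW on I1.r4 (WB@8)) EX@9 MEM@10 WB@11
I3 add r3 <- r4,r4: IF@6 ID@9 stall=2 (RAW on I2.r4 (WB@11)) EX@12 MEM@13 WB@14
I4 sub r1 <- r2,r5: IF@9 ID@12 stall=0 (-) EX@13 MEM@14 WB@15
I5 add r3 <- r1,r3: IF@12 ID@13 stall=2 (RAW on I4.r1 (WB@15)) EX@16 MEM@17 WB@18
I6 add r1 <- r4,r4: IF@13 ID@16 stall=0 (-) EX@17 MEM@18 WB@19

Answer: 19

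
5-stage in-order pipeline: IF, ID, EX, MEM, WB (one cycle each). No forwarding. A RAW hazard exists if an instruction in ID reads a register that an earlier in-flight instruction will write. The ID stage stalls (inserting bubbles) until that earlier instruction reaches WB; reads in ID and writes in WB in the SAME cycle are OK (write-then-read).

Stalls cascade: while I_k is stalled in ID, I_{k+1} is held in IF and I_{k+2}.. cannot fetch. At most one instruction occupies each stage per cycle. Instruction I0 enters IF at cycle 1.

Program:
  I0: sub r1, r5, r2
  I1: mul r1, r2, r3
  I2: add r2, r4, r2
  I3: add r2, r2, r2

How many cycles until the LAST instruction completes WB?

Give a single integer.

Answer: 10

Derivation:
I0 sub r1 <- r5,r2: IF@1 ID@2 stall=0 (-) EX@3 MEM@4 WB@5
I1 mul r1 <- r2,r3: IF@2 ID@3 stall=0 (-) EX@4 MEM@5 WB@6
I2 add r2 <- r4,r2: IF@3 ID@4 stall=0 (-) EX@5 MEM@6 WB@7
I3 add r2 <- r2,r2: IF@4 ID@5 stall=2 (RAW on I2.r2 (WB@7)) EX@8 MEM@9 WB@10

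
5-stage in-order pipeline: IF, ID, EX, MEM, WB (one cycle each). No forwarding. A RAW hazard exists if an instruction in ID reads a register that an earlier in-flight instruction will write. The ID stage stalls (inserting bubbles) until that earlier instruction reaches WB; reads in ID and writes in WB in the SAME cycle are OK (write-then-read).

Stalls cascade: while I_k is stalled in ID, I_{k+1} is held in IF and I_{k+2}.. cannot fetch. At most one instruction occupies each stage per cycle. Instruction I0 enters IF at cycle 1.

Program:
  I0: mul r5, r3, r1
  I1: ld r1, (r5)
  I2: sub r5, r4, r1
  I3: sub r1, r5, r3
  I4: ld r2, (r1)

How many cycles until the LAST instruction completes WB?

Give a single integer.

Answer: 17

Derivation:
I0 mul r5 <- r3,r1: IF@1 ID@2 stall=0 (-) EX@3 MEM@4 WB@5
I1 ld r1 <- r5: IF@2 ID@3 stall=2 (RAW on I0.r5 (WB@5)) EX@6 MEM@7 WB@8
I2 sub r5 <- r4,r1: IF@3 ID@6 stall=2 (RAW on I1.r1 (WB@8)) EX@9 MEM@10 WB@11
I3 sub r1 <- r5,r3: IF@6 ID@9 stall=2 (RAW on I2.r5 (WB@11)) EX@12 MEM@13 WB@14
I4 ld r2 <- r1: IF@9 ID@12 stall=2 (RAW on I3.r1 (WB@14)) EX@15 MEM@16 WB@17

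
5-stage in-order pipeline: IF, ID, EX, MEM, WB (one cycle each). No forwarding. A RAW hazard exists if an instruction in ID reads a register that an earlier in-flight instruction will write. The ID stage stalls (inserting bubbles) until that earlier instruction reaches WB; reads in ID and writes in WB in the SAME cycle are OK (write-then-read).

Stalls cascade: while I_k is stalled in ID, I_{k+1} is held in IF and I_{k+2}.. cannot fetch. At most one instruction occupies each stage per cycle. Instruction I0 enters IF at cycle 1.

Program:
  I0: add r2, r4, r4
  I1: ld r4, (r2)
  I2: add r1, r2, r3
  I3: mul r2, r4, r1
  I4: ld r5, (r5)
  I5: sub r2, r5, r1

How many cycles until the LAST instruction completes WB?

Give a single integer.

Answer: 16

Derivation:
I0 add r2 <- r4,r4: IF@1 ID@2 stall=0 (-) EX@3 MEM@4 WB@5
I1 ld r4 <- r2: IF@2 ID@3 stall=2 (RAW on I0.r2 (WB@5)) EX@6 MEM@7 WB@8
I2 add r1 <- r2,r3: IF@3 ID@6 stall=0 (-) EX@7 MEM@8 WB@9
I3 mul r2 <- r4,r1: IF@6 ID@7 stall=2 (RAW on I2.r1 (WB@9)) EX@10 MEM@11 WB@12
I4 ld r5 <- r5: IF@7 ID@10 stall=0 (-) EX@11 MEM@12 WB@13
I5 sub r2 <- r5,r1: IF@10 ID@11 stall=2 (RAW on I4.r5 (WB@13)) EX@14 MEM@15 WB@16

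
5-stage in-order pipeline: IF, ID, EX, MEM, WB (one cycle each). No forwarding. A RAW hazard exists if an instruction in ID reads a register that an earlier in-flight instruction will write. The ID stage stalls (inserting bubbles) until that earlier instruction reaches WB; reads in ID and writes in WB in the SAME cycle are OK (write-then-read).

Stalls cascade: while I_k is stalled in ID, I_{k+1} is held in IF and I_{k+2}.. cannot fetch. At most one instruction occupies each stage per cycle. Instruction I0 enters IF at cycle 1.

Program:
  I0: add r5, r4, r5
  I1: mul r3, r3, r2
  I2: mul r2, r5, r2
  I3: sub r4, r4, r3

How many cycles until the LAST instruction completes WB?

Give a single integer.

I0 add r5 <- r4,r5: IF@1 ID@2 stall=0 (-) EX@3 MEM@4 WB@5
I1 mul r3 <- r3,r2: IF@2 ID@3 stall=0 (-) EX@4 MEM@5 WB@6
I2 mul r2 <- r5,r2: IF@3 ID@4 stall=1 (RAW on I0.r5 (WB@5)) EX@6 MEM@7 WB@8
I3 sub r4 <- r4,r3: IF@4 ID@6 stall=0 (-) EX@7 MEM@8 WB@9

Answer: 9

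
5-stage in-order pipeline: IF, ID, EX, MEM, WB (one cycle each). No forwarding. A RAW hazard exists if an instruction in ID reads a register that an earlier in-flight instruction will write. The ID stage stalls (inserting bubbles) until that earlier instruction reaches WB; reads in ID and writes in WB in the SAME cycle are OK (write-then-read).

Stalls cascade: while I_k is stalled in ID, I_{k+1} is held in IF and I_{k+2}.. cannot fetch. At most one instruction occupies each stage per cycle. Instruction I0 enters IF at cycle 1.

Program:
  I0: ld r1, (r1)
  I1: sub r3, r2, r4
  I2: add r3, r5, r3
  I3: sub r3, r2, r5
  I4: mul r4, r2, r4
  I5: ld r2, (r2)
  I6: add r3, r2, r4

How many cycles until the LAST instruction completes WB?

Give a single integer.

Answer: 15

Derivation:
I0 ld r1 <- r1: IF@1 ID@2 stall=0 (-) EX@3 MEM@4 WB@5
I1 sub r3 <- r2,r4: IF@2 ID@3 stall=0 (-) EX@4 MEM@5 WB@6
I2 add r3 <- r5,r3: IF@3 ID@4 stall=2 (RAW on I1.r3 (WB@6)) EX@7 MEM@8 WB@9
I3 sub r3 <- r2,r5: IF@4 ID@7 stall=0 (-) EX@8 MEM@9 WB@10
I4 mul r4 <- r2,r4: IF@7 ID@8 stall=0 (-) EX@9 MEM@10 WB@11
I5 ld r2 <- r2: IF@8 ID@9 stall=0 (-) EX@10 MEM@11 WB@12
I6 add r3 <- r2,r4: IF@9 ID@10 stall=2 (RAW on I5.r2 (WB@12)) EX@13 MEM@14 WB@15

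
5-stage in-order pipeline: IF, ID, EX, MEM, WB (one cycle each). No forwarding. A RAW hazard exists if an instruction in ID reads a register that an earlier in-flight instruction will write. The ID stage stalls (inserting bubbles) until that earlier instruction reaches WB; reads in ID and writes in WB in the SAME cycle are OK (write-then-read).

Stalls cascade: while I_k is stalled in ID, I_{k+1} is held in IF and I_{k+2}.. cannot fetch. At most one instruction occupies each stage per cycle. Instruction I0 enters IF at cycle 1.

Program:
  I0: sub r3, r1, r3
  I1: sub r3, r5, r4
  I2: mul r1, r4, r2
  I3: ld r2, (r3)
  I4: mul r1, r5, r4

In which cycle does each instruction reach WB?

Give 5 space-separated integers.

Answer: 5 6 7 9 10

Derivation:
I0 sub r3 <- r1,r3: IF@1 ID@2 stall=0 (-) EX@3 MEM@4 WB@5
I1 sub r3 <- r5,r4: IF@2 ID@3 stall=0 (-) EX@4 MEM@5 WB@6
I2 mul r1 <- r4,r2: IF@3 ID@4 stall=0 (-) EX@5 MEM@6 WB@7
I3 ld r2 <- r3: IF@4 ID@5 stall=1 (RAW on I1.r3 (WB@6)) EX@7 MEM@8 WB@9
I4 mul r1 <- r5,r4: IF@5 ID@7 stall=0 (-) EX@8 MEM@9 WB@10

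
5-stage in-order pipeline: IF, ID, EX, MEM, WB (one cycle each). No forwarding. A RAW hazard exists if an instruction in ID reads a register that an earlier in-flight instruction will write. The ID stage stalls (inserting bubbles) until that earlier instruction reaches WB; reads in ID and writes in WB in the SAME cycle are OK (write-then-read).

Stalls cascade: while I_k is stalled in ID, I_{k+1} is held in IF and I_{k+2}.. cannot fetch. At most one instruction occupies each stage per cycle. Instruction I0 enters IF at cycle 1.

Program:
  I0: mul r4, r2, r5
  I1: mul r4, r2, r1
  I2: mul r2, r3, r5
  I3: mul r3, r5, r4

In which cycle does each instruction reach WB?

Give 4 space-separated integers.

Answer: 5 6 7 9

Derivation:
I0 mul r4 <- r2,r5: IF@1 ID@2 stall=0 (-) EX@3 MEM@4 WB@5
I1 mul r4 <- r2,r1: IF@2 ID@3 stall=0 (-) EX@4 MEM@5 WB@6
I2 mul r2 <- r3,r5: IF@3 ID@4 stall=0 (-) EX@5 MEM@6 WB@7
I3 mul r3 <- r5,r4: IF@4 ID@5 stall=1 (RAW on I1.r4 (WB@6)) EX@7 MEM@8 WB@9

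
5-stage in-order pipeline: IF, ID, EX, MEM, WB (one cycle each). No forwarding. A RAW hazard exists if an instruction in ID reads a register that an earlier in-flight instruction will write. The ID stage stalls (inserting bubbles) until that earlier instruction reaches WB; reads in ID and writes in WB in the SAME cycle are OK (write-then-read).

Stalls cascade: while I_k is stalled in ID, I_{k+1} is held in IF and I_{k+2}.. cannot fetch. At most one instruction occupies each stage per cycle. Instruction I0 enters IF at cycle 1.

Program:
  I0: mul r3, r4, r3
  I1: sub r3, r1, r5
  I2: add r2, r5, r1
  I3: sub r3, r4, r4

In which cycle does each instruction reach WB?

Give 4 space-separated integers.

Answer: 5 6 7 8

Derivation:
I0 mul r3 <- r4,r3: IF@1 ID@2 stall=0 (-) EX@3 MEM@4 WB@5
I1 sub r3 <- r1,r5: IF@2 ID@3 stall=0 (-) EX@4 MEM@5 WB@6
I2 add r2 <- r5,r1: IF@3 ID@4 stall=0 (-) EX@5 MEM@6 WB@7
I3 sub r3 <- r4,r4: IF@4 ID@5 stall=0 (-) EX@6 MEM@7 WB@8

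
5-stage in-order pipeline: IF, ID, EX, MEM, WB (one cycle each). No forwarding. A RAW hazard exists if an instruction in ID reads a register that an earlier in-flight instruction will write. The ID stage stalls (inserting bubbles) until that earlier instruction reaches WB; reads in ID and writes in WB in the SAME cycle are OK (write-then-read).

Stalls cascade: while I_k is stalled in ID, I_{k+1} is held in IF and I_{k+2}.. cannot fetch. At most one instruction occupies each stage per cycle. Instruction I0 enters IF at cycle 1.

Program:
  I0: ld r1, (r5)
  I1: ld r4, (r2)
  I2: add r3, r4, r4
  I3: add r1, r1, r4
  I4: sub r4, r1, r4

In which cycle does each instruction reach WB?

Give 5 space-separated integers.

Answer: 5 6 9 10 13

Derivation:
I0 ld r1 <- r5: IF@1 ID@2 stall=0 (-) EX@3 MEM@4 WB@5
I1 ld r4 <- r2: IF@2 ID@3 stall=0 (-) EX@4 MEM@5 WB@6
I2 add r3 <- r4,r4: IF@3 ID@4 stall=2 (RAW on I1.r4 (WB@6)) EX@7 MEM@8 WB@9
I3 add r1 <- r1,r4: IF@4 ID@7 stall=0 (-) EX@8 MEM@9 WB@10
I4 sub r4 <- r1,r4: IF@7 ID@8 stall=2 (RAW on I3.r1 (WB@10)) EX@11 MEM@12 WB@13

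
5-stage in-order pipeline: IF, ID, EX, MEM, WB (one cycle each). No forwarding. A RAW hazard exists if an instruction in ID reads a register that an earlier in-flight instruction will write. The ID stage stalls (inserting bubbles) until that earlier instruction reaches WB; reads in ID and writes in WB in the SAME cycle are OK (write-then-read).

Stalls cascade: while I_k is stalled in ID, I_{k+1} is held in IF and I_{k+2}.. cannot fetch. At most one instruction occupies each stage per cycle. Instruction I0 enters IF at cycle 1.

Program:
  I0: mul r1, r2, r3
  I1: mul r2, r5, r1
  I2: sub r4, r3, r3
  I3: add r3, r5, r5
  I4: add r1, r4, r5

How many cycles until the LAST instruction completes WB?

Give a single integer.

I0 mul r1 <- r2,r3: IF@1 ID@2 stall=0 (-) EX@3 MEM@4 WB@5
I1 mul r2 <- r5,r1: IF@2 ID@3 stall=2 (RAW on I0.r1 (WB@5)) EX@6 MEM@7 WB@8
I2 sub r4 <- r3,r3: IF@3 ID@6 stall=0 (-) EX@7 MEM@8 WB@9
I3 add r3 <- r5,r5: IF@6 ID@7 stall=0 (-) EX@8 MEM@9 WB@10
I4 add r1 <- r4,r5: IF@7 ID@8 stall=1 (RAW on I2.r4 (WB@9)) EX@10 MEM@11 WB@12

Answer: 12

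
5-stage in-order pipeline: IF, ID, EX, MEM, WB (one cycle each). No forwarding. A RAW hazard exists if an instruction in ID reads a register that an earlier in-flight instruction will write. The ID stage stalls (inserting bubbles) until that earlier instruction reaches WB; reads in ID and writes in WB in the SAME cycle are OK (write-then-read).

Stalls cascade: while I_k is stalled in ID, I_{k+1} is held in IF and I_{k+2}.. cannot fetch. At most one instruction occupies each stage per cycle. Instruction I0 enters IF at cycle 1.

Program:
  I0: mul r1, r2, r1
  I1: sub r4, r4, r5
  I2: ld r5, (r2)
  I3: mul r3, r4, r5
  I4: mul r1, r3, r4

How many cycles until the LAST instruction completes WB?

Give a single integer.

Answer: 13

Derivation:
I0 mul r1 <- r2,r1: IF@1 ID@2 stall=0 (-) EX@3 MEM@4 WB@5
I1 sub r4 <- r4,r5: IF@2 ID@3 stall=0 (-) EX@4 MEM@5 WB@6
I2 ld r5 <- r2: IF@3 ID@4 stall=0 (-) EX@5 MEM@6 WB@7
I3 mul r3 <- r4,r5: IF@4 ID@5 stall=2 (RAW on I2.r5 (WB@7)) EX@8 MEM@9 WB@10
I4 mul r1 <- r3,r4: IF@5 ID@8 stall=2 (RAW on I3.r3 (WB@10)) EX@11 MEM@12 WB@13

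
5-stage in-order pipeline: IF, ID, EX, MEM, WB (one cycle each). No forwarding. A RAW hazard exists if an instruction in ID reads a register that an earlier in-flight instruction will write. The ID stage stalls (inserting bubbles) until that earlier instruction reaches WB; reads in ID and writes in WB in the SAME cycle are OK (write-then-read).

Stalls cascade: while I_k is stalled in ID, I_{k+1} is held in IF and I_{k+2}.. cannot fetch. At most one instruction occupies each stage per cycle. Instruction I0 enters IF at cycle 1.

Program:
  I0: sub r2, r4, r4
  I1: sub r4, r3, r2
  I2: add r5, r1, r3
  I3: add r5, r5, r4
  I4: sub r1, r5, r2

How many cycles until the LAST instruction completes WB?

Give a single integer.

Answer: 15

Derivation:
I0 sub r2 <- r4,r4: IF@1 ID@2 stall=0 (-) EX@3 MEM@4 WB@5
I1 sub r4 <- r3,r2: IF@2 ID@3 stall=2 (RAW on I0.r2 (WB@5)) EX@6 MEM@7 WB@8
I2 add r5 <- r1,r3: IF@3 ID@6 stall=0 (-) EX@7 MEM@8 WB@9
I3 add r5 <- r5,r4: IF@6 ID@7 stall=2 (RAW on I2.r5 (WB@9)) EX@10 MEM@11 WB@12
I4 sub r1 <- r5,r2: IF@7 ID@10 stall=2 (RAW on I3.r5 (WB@12)) EX@13 MEM@14 WB@15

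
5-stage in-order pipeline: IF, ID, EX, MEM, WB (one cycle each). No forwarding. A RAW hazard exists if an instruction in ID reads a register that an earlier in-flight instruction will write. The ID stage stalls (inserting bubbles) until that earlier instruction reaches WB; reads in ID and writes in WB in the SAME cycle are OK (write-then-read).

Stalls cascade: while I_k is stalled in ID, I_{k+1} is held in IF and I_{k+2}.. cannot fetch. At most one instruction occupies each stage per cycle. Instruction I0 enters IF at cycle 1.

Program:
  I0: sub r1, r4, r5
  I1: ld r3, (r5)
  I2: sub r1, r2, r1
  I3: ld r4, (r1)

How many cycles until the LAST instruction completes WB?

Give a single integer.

Answer: 11

Derivation:
I0 sub r1 <- r4,r5: IF@1 ID@2 stall=0 (-) EX@3 MEM@4 WB@5
I1 ld r3 <- r5: IF@2 ID@3 stall=0 (-) EX@4 MEM@5 WB@6
I2 sub r1 <- r2,r1: IF@3 ID@4 stall=1 (RAW on I0.r1 (WB@5)) EX@6 MEM@7 WB@8
I3 ld r4 <- r1: IF@4 ID@6 stall=2 (RAW on I2.r1 (WB@8)) EX@9 MEM@10 WB@11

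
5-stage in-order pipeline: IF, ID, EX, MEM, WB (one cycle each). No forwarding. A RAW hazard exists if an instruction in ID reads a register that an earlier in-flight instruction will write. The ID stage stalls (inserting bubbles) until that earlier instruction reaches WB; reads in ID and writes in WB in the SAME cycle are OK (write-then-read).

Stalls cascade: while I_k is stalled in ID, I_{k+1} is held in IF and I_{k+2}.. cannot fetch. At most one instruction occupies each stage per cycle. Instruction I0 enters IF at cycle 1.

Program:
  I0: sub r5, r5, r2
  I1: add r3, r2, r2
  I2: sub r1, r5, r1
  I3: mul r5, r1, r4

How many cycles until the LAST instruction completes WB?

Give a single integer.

I0 sub r5 <- r5,r2: IF@1 ID@2 stall=0 (-) EX@3 MEM@4 WB@5
I1 add r3 <- r2,r2: IF@2 ID@3 stall=0 (-) EX@4 MEM@5 WB@6
I2 sub r1 <- r5,r1: IF@3 ID@4 stall=1 (RAW on I0.r5 (WB@5)) EX@6 MEM@7 WB@8
I3 mul r5 <- r1,r4: IF@4 ID@6 stall=2 (RAW on I2.r1 (WB@8)) EX@9 MEM@10 WB@11

Answer: 11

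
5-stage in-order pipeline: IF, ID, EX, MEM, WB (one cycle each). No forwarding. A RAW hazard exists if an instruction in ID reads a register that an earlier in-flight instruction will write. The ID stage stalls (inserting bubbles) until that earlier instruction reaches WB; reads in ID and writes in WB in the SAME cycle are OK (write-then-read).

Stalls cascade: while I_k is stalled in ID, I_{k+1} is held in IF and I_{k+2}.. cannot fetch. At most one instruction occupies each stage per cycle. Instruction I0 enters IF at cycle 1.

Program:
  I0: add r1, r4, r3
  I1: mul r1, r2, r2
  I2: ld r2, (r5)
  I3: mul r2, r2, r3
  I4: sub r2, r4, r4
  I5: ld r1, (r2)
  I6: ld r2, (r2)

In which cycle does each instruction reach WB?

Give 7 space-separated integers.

I0 add r1 <- r4,r3: IF@1 ID@2 stall=0 (-) EX@3 MEM@4 WB@5
I1 mul r1 <- r2,r2: IF@2 ID@3 stall=0 (-) EX@4 MEM@5 WB@6
I2 ld r2 <- r5: IF@3 ID@4 stall=0 (-) EX@5 MEM@6 WB@7
I3 mul r2 <- r2,r3: IF@4 ID@5 stall=2 (RAW on I2.r2 (WB@7)) EX@8 MEM@9 WB@10
I4 sub r2 <- r4,r4: IF@5 ID@8 stall=0 (-) EX@9 MEM@10 WB@11
I5 ld r1 <- r2: IF@8 ID@9 stall=2 (RAW on I4.r2 (WB@11)) EX@12 MEM@13 WB@14
I6 ld r2 <- r2: IF@9 ID@12 stall=0 (-) EX@13 MEM@14 WB@15

Answer: 5 6 7 10 11 14 15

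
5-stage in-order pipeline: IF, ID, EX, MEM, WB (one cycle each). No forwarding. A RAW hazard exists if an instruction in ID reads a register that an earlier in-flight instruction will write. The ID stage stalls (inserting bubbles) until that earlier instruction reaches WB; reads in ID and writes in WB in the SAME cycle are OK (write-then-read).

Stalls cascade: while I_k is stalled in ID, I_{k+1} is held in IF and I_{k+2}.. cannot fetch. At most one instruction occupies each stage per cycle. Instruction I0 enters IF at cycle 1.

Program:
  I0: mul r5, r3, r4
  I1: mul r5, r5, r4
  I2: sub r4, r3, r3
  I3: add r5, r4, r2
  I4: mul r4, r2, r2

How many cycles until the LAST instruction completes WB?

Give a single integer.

I0 mul r5 <- r3,r4: IF@1 ID@2 stall=0 (-) EX@3 MEM@4 WB@5
I1 mul r5 <- r5,r4: IF@2 ID@3 stall=2 (RAW on I0.r5 (WB@5)) EX@6 MEM@7 WB@8
I2 sub r4 <- r3,r3: IF@3 ID@6 stall=0 (-) EX@7 MEM@8 WB@9
I3 add r5 <- r4,r2: IF@6 ID@7 stall=2 (RAW on I2.r4 (WB@9)) EX@10 MEM@11 WB@12
I4 mul r4 <- r2,r2: IF@7 ID@10 stall=0 (-) EX@11 MEM@12 WB@13

Answer: 13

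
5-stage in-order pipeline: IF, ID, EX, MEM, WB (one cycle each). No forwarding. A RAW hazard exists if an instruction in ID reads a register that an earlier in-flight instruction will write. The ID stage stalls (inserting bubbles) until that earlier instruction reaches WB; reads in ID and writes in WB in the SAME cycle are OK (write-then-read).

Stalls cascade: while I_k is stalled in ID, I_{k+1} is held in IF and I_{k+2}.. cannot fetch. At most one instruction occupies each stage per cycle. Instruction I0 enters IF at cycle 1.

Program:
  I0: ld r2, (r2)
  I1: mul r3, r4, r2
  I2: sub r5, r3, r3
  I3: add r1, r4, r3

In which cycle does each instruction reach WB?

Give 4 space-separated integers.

I0 ld r2 <- r2: IF@1 ID@2 stall=0 (-) EX@3 MEM@4 WB@5
I1 mul r3 <- r4,r2: IF@2 ID@3 stall=2 (RAW on I0.r2 (WB@5)) EX@6 MEM@7 WB@8
I2 sub r5 <- r3,r3: IF@3 ID@6 stall=2 (RAW on I1.r3 (WB@8)) EX@9 MEM@10 WB@11
I3 add r1 <- r4,r3: IF@6 ID@9 stall=0 (-) EX@10 MEM@11 WB@12

Answer: 5 8 11 12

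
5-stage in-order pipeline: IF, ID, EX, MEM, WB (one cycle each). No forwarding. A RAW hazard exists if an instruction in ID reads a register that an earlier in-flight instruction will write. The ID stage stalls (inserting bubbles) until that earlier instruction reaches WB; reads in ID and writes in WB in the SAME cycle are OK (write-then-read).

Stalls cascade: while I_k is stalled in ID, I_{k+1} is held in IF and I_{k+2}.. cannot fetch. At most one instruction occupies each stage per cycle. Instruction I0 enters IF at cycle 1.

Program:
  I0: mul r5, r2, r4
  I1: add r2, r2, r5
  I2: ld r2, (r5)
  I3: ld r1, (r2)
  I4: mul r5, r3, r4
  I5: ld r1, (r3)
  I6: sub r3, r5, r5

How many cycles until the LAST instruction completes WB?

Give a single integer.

Answer: 16

Derivation:
I0 mul r5 <- r2,r4: IF@1 ID@2 stall=0 (-) EX@3 MEM@4 WB@5
I1 add r2 <- r2,r5: IF@2 ID@3 stall=2 (RAW on I0.r5 (WB@5)) EX@6 MEM@7 WB@8
I2 ld r2 <- r5: IF@3 ID@6 stall=0 (-) EX@7 MEM@8 WB@9
I3 ld r1 <- r2: IF@6 ID@7 stall=2 (RAW on I2.r2 (WB@9)) EX@10 MEM@11 WB@12
I4 mul r5 <- r3,r4: IF@7 ID@10 stall=0 (-) EX@11 MEM@12 WB@13
I5 ld r1 <- r3: IF@10 ID@11 stall=0 (-) EX@12 MEM@13 WB@14
I6 sub r3 <- r5,r5: IF@11 ID@12 stall=1 (RAW on I4.r5 (WB@13)) EX@14 MEM@15 WB@16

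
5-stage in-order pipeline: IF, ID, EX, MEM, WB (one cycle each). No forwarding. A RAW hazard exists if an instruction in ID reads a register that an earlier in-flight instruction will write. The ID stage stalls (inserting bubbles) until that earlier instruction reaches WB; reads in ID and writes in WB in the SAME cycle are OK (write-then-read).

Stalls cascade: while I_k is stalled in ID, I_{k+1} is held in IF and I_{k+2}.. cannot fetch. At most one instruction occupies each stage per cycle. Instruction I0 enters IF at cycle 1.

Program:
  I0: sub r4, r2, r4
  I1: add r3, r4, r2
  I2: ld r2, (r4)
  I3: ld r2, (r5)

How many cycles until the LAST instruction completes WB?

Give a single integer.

Answer: 10

Derivation:
I0 sub r4 <- r2,r4: IF@1 ID@2 stall=0 (-) EX@3 MEM@4 WB@5
I1 add r3 <- r4,r2: IF@2 ID@3 stall=2 (RAW on I0.r4 (WB@5)) EX@6 MEM@7 WB@8
I2 ld r2 <- r4: IF@3 ID@6 stall=0 (-) EX@7 MEM@8 WB@9
I3 ld r2 <- r5: IF@6 ID@7 stall=0 (-) EX@8 MEM@9 WB@10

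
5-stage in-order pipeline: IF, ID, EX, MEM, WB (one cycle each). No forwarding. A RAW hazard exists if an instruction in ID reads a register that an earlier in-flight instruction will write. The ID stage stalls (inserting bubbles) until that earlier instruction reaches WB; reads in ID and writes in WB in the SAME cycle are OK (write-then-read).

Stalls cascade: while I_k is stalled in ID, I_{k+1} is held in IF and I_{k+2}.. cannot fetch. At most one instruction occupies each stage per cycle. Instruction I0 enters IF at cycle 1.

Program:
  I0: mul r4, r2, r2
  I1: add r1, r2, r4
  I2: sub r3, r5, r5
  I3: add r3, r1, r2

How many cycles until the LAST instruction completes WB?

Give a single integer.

Answer: 11

Derivation:
I0 mul r4 <- r2,r2: IF@1 ID@2 stall=0 (-) EX@3 MEM@4 WB@5
I1 add r1 <- r2,r4: IF@2 ID@3 stall=2 (RAW on I0.r4 (WB@5)) EX@6 MEM@7 WB@8
I2 sub r3 <- r5,r5: IF@3 ID@6 stall=0 (-) EX@7 MEM@8 WB@9
I3 add r3 <- r1,r2: IF@6 ID@7 stall=1 (RAW on I1.r1 (WB@8)) EX@9 MEM@10 WB@11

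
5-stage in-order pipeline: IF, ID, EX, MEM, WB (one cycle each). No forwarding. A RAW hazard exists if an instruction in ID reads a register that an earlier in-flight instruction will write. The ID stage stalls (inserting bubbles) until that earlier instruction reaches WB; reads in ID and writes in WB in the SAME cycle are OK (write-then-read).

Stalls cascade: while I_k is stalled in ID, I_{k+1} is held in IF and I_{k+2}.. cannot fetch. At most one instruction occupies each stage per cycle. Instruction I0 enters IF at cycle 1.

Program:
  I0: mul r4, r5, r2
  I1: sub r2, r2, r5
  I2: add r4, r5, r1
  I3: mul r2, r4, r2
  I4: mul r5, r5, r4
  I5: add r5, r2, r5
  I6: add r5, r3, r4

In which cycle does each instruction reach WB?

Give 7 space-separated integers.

I0 mul r4 <- r5,r2: IF@1 ID@2 stall=0 (-) EX@3 MEM@4 WB@5
I1 sub r2 <- r2,r5: IF@2 ID@3 stall=0 (-) EX@4 MEM@5 WB@6
I2 add r4 <- r5,r1: IF@3 ID@4 stall=0 (-) EX@5 MEM@6 WB@7
I3 mul r2 <- r4,r2: IF@4 ID@5 stall=2 (RAW on I2.r4 (WB@7)) EX@8 MEM@9 WB@10
I4 mul r5 <- r5,r4: IF@5 ID@8 stall=0 (-) EX@9 MEM@10 WB@11
I5 add r5 <- r2,r5: IF@8 ID@9 stall=2 (RAW on I4.r5 (WB@11)) EX@12 MEM@13 WB@14
I6 add r5 <- r3,r4: IF@9 ID@12 stall=0 (-) EX@13 MEM@14 WB@15

Answer: 5 6 7 10 11 14 15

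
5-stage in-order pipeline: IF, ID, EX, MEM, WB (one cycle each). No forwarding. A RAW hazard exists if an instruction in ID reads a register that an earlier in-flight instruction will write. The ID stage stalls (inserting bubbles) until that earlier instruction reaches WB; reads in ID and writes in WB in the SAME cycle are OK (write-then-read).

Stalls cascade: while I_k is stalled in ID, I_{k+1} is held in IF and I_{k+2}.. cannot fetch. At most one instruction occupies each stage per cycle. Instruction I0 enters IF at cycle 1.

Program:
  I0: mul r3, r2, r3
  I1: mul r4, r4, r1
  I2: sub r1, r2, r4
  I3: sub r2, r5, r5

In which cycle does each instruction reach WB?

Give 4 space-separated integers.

Answer: 5 6 9 10

Derivation:
I0 mul r3 <- r2,r3: IF@1 ID@2 stall=0 (-) EX@3 MEM@4 WB@5
I1 mul r4 <- r4,r1: IF@2 ID@3 stall=0 (-) EX@4 MEM@5 WB@6
I2 sub r1 <- r2,r4: IF@3 ID@4 stall=2 (RAW on I1.r4 (WB@6)) EX@7 MEM@8 WB@9
I3 sub r2 <- r5,r5: IF@4 ID@7 stall=0 (-) EX@8 MEM@9 WB@10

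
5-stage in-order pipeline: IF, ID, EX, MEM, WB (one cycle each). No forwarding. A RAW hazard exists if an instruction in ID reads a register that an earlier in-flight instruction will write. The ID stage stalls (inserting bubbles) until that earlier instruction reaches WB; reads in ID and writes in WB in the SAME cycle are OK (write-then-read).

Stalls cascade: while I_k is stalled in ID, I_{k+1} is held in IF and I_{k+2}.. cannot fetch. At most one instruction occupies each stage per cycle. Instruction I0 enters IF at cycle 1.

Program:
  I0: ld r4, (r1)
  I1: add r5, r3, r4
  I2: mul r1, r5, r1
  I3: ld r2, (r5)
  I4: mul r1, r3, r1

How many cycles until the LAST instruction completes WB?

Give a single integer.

Answer: 14

Derivation:
I0 ld r4 <- r1: IF@1 ID@2 stall=0 (-) EX@3 MEM@4 WB@5
I1 add r5 <- r3,r4: IF@2 ID@3 stall=2 (RAW on I0.r4 (WB@5)) EX@6 MEM@7 WB@8
I2 mul r1 <- r5,r1: IF@3 ID@6 stall=2 (RAW on I1.r5 (WB@8)) EX@9 MEM@10 WB@11
I3 ld r2 <- r5: IF@6 ID@9 stall=0 (-) EX@10 MEM@11 WB@12
I4 mul r1 <- r3,r1: IF@9 ID@10 stall=1 (RAW on I2.r1 (WB@11)) EX@12 MEM@13 WB@14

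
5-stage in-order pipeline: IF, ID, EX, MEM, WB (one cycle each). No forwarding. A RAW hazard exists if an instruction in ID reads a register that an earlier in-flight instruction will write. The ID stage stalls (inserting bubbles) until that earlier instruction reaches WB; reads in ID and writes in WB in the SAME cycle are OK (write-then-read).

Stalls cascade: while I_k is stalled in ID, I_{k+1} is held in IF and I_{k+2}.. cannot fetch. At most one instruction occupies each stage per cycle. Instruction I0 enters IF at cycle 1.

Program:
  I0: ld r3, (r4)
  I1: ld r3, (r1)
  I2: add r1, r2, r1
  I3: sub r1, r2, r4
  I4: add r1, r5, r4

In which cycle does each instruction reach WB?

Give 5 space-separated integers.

I0 ld r3 <- r4: IF@1 ID@2 stall=0 (-) EX@3 MEM@4 WB@5
I1 ld r3 <- r1: IF@2 ID@3 stall=0 (-) EX@4 MEM@5 WB@6
I2 add r1 <- r2,r1: IF@3 ID@4 stall=0 (-) EX@5 MEM@6 WB@7
I3 sub r1 <- r2,r4: IF@4 ID@5 stall=0 (-) EX@6 MEM@7 WB@8
I4 add r1 <- r5,r4: IF@5 ID@6 stall=0 (-) EX@7 MEM@8 WB@9

Answer: 5 6 7 8 9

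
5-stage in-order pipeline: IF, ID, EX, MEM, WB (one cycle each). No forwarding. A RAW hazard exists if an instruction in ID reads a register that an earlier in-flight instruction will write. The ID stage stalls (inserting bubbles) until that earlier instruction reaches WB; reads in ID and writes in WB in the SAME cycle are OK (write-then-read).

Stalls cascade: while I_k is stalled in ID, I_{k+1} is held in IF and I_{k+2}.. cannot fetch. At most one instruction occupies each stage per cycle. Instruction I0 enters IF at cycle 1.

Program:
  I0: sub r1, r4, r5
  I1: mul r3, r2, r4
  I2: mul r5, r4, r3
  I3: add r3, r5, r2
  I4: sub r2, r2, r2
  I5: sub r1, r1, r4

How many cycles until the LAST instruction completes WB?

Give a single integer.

Answer: 14

Derivation:
I0 sub r1 <- r4,r5: IF@1 ID@2 stall=0 (-) EX@3 MEM@4 WB@5
I1 mul r3 <- r2,r4: IF@2 ID@3 stall=0 (-) EX@4 MEM@5 WB@6
I2 mul r5 <- r4,r3: IF@3 ID@4 stall=2 (RAW on I1.r3 (WB@6)) EX@7 MEM@8 WB@9
I3 add r3 <- r5,r2: IF@4 ID@7 stall=2 (RAW on I2.r5 (WB@9)) EX@10 MEM@11 WB@12
I4 sub r2 <- r2,r2: IF@7 ID@10 stall=0 (-) EX@11 MEM@12 WB@13
I5 sub r1 <- r1,r4: IF@10 ID@11 stall=0 (-) EX@12 MEM@13 WB@14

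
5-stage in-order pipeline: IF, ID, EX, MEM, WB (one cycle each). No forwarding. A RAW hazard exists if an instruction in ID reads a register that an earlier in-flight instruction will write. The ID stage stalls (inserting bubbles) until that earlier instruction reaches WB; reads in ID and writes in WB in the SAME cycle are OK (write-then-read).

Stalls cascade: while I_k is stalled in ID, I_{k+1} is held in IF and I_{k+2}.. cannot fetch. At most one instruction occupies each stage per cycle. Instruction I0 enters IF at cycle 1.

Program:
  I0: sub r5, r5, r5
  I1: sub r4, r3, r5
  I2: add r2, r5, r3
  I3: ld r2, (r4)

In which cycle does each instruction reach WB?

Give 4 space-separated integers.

I0 sub r5 <- r5,r5: IF@1 ID@2 stall=0 (-) EX@3 MEM@4 WB@5
I1 sub r4 <- r3,r5: IF@2 ID@3 stall=2 (RAW on I0.r5 (WB@5)) EX@6 MEM@7 WB@8
I2 add r2 <- r5,r3: IF@3 ID@6 stall=0 (-) EX@7 MEM@8 WB@9
I3 ld r2 <- r4: IF@6 ID@7 stall=1 (RAW on I1.r4 (WB@8)) EX@9 MEM@10 WB@11

Answer: 5 8 9 11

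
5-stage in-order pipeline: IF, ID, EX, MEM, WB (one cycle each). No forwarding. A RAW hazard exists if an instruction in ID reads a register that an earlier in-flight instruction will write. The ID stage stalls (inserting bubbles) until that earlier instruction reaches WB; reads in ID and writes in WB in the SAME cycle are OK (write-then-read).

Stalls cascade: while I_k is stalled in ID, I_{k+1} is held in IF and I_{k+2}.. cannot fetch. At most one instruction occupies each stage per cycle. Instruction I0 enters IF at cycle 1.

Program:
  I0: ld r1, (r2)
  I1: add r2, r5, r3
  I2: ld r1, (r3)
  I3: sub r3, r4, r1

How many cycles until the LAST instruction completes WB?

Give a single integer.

Answer: 10

Derivation:
I0 ld r1 <- r2: IF@1 ID@2 stall=0 (-) EX@3 MEM@4 WB@5
I1 add r2 <- r5,r3: IF@2 ID@3 stall=0 (-) EX@4 MEM@5 WB@6
I2 ld r1 <- r3: IF@3 ID@4 stall=0 (-) EX@5 MEM@6 WB@7
I3 sub r3 <- r4,r1: IF@4 ID@5 stall=2 (RAW on I2.r1 (WB@7)) EX@8 MEM@9 WB@10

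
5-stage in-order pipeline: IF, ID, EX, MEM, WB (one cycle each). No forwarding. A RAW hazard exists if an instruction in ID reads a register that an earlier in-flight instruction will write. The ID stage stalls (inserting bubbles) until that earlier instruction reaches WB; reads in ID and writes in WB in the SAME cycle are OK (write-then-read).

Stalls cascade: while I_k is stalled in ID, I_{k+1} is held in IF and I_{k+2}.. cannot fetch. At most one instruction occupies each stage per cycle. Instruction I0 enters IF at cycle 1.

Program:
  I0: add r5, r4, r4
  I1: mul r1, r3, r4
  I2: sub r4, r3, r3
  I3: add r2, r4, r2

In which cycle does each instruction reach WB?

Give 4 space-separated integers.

I0 add r5 <- r4,r4: IF@1 ID@2 stall=0 (-) EX@3 MEM@4 WB@5
I1 mul r1 <- r3,r4: IF@2 ID@3 stall=0 (-) EX@4 MEM@5 WB@6
I2 sub r4 <- r3,r3: IF@3 ID@4 stall=0 (-) EX@5 MEM@6 WB@7
I3 add r2 <- r4,r2: IF@4 ID@5 stall=2 (RAW on I2.r4 (WB@7)) EX@8 MEM@9 WB@10

Answer: 5 6 7 10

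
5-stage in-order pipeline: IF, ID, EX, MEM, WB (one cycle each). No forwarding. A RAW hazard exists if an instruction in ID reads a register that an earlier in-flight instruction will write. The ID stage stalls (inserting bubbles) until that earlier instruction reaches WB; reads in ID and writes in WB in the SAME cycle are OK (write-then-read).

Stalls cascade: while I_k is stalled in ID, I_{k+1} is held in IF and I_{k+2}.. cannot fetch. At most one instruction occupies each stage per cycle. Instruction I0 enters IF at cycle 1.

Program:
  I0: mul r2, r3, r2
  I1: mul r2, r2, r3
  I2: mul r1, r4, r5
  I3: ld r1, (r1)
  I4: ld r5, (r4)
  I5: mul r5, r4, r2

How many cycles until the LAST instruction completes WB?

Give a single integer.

I0 mul r2 <- r3,r2: IF@1 ID@2 stall=0 (-) EX@3 MEM@4 WB@5
I1 mul r2 <- r2,r3: IF@2 ID@3 stall=2 (RAW on I0.r2 (WB@5)) EX@6 MEM@7 WB@8
I2 mul r1 <- r4,r5: IF@3 ID@6 stall=0 (-) EX@7 MEM@8 WB@9
I3 ld r1 <- r1: IF@6 ID@7 stall=2 (RAW on I2.r1 (WB@9)) EX@10 MEM@11 WB@12
I4 ld r5 <- r4: IF@7 ID@10 stall=0 (-) EX@11 MEM@12 WB@13
I5 mul r5 <- r4,r2: IF@10 ID@11 stall=0 (-) EX@12 MEM@13 WB@14

Answer: 14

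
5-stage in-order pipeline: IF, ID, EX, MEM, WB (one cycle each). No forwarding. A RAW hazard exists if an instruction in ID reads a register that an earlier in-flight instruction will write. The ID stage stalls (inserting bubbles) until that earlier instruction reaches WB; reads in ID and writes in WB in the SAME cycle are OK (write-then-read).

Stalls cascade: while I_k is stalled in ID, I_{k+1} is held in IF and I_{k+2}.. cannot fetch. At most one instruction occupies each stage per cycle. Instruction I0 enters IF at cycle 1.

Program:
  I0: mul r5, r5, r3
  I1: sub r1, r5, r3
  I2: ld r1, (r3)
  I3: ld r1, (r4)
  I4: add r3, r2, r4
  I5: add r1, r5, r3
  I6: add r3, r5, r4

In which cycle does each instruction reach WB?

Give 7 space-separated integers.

I0 mul r5 <- r5,r3: IF@1 ID@2 stall=0 (-) EX@3 MEM@4 WB@5
I1 sub r1 <- r5,r3: IF@2 ID@3 stall=2 (RAW on I0.r5 (WB@5)) EX@6 MEM@7 WB@8
I2 ld r1 <- r3: IF@3 ID@6 stall=0 (-) EX@7 MEM@8 WB@9
I3 ld r1 <- r4: IF@6 ID@7 stall=0 (-) EX@8 MEM@9 WB@10
I4 add r3 <- r2,r4: IF@7 ID@8 stall=0 (-) EX@9 MEM@10 WB@11
I5 add r1 <- r5,r3: IF@8 ID@9 stall=2 (RAW on I4.r3 (WB@11)) EX@12 MEM@13 WB@14
I6 add r3 <- r5,r4: IF@9 ID@12 stall=0 (-) EX@13 MEM@14 WB@15

Answer: 5 8 9 10 11 14 15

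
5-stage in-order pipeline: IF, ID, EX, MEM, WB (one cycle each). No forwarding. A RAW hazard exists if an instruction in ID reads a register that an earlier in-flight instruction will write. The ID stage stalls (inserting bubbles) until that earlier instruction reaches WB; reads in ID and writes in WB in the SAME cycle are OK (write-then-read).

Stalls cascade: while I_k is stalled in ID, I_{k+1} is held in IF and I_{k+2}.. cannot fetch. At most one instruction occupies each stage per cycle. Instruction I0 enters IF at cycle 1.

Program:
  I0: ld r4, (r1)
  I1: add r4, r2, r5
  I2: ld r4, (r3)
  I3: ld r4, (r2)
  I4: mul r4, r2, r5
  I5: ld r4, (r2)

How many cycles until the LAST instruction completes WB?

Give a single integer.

I0 ld r4 <- r1: IF@1 ID@2 stall=0 (-) EX@3 MEM@4 WB@5
I1 add r4 <- r2,r5: IF@2 ID@3 stall=0 (-) EX@4 MEM@5 WB@6
I2 ld r4 <- r3: IF@3 ID@4 stall=0 (-) EX@5 MEM@6 WB@7
I3 ld r4 <- r2: IF@4 ID@5 stall=0 (-) EX@6 MEM@7 WB@8
I4 mul r4 <- r2,r5: IF@5 ID@6 stall=0 (-) EX@7 MEM@8 WB@9
I5 ld r4 <- r2: IF@6 ID@7 stall=0 (-) EX@8 MEM@9 WB@10

Answer: 10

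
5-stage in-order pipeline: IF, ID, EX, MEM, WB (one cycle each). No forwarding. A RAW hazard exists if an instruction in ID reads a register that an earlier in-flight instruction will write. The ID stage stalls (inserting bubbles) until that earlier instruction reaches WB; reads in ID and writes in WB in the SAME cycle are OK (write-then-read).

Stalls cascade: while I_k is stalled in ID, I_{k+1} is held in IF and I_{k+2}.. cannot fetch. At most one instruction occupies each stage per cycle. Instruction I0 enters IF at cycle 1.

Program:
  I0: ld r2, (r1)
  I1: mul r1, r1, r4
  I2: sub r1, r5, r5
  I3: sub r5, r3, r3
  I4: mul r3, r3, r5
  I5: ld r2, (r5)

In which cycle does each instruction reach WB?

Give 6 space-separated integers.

Answer: 5 6 7 8 11 12

Derivation:
I0 ld r2 <- r1: IF@1 ID@2 stall=0 (-) EX@3 MEM@4 WB@5
I1 mul r1 <- r1,r4: IF@2 ID@3 stall=0 (-) EX@4 MEM@5 WB@6
I2 sub r1 <- r5,r5: IF@3 ID@4 stall=0 (-) EX@5 MEM@6 WB@7
I3 sub r5 <- r3,r3: IF@4 ID@5 stall=0 (-) EX@6 MEM@7 WB@8
I4 mul r3 <- r3,r5: IF@5 ID@6 stall=2 (RAW on I3.r5 (WB@8)) EX@9 MEM@10 WB@11
I5 ld r2 <- r5: IF@6 ID@9 stall=0 (-) EX@10 MEM@11 WB@12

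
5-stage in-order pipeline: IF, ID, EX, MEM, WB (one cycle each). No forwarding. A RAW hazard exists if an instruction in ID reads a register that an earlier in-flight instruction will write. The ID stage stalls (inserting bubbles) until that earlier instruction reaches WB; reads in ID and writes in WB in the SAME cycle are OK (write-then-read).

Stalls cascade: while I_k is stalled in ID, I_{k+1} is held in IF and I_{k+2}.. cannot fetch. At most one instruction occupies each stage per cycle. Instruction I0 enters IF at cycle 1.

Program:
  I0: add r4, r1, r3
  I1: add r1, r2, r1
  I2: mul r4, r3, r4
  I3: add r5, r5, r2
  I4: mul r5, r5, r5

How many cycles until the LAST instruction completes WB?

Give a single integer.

I0 add r4 <- r1,r3: IF@1 ID@2 stall=0 (-) EX@3 MEM@4 WB@5
I1 add r1 <- r2,r1: IF@2 ID@3 stall=0 (-) EX@4 MEM@5 WB@6
I2 mul r4 <- r3,r4: IF@3 ID@4 stall=1 (RAW on I0.r4 (WB@5)) EX@6 MEM@7 WB@8
I3 add r5 <- r5,r2: IF@4 ID@6 stall=0 (-) EX@7 MEM@8 WB@9
I4 mul r5 <- r5,r5: IF@6 ID@7 stall=2 (RAW on I3.r5 (WB@9)) EX@10 MEM@11 WB@12

Answer: 12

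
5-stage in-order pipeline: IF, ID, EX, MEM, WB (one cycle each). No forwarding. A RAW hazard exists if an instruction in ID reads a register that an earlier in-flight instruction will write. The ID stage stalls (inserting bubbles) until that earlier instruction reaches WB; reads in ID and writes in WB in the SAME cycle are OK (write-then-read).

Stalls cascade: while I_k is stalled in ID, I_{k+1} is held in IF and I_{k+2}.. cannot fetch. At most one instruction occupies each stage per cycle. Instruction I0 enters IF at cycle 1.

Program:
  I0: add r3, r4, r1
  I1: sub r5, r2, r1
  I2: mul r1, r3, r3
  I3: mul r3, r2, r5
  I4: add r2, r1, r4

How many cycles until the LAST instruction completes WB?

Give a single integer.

Answer: 11

Derivation:
I0 add r3 <- r4,r1: IF@1 ID@2 stall=0 (-) EX@3 MEM@4 WB@5
I1 sub r5 <- r2,r1: IF@2 ID@3 stall=0 (-) EX@4 MEM@5 WB@6
I2 mul r1 <- r3,r3: IF@3 ID@4 stall=1 (RAW on I0.r3 (WB@5)) EX@6 MEM@7 WB@8
I3 mul r3 <- r2,r5: IF@4 ID@6 stall=0 (-) EX@7 MEM@8 WB@9
I4 add r2 <- r1,r4: IF@6 ID@7 stall=1 (RAW on I2.r1 (WB@8)) EX@9 MEM@10 WB@11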